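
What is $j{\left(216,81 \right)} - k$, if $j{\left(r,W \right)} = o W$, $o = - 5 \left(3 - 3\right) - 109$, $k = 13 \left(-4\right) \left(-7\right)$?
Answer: $-9193$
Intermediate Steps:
$k = 364$ ($k = \left(-52\right) \left(-7\right) = 364$)
$o = -109$ ($o = \left(-5\right) 0 - 109 = 0 - 109 = -109$)
$j{\left(r,W \right)} = - 109 W$
$j{\left(216,81 \right)} - k = \left(-109\right) 81 - 364 = -8829 - 364 = -9193$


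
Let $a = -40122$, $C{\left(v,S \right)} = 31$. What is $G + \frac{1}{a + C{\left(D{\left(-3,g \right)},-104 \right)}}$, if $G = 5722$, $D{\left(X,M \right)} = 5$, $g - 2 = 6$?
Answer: $\frac{229400701}{40091} \approx 5722.0$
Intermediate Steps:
$g = 8$ ($g = 2 + 6 = 8$)
$G + \frac{1}{a + C{\left(D{\left(-3,g \right)},-104 \right)}} = 5722 + \frac{1}{-40122 + 31} = 5722 + \frac{1}{-40091} = 5722 - \frac{1}{40091} = \frac{229400701}{40091}$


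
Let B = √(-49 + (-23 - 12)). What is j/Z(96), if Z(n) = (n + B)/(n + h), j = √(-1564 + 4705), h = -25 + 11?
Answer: 1968*√349/775 - 41*I*√7329/775 ≈ 47.439 - 4.529*I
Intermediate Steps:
B = 2*I*√21 (B = √(-49 - 35) = √(-84) = 2*I*√21 ≈ 9.1651*I)
h = -14
j = 3*√349 (j = √3141 = 3*√349 ≈ 56.045)
Z(n) = (n + 2*I*√21)/(-14 + n) (Z(n) = (n + 2*I*√21)/(n - 14) = (n + 2*I*√21)/(-14 + n))
j/Z(96) = (3*√349)/(((96 + 2*I*√21)/(-14 + 96))) = (3*√349)/(((96 + 2*I*√21)/82)) = (3*√349)/(48/41 + I*√21/41) = 3*√349/(48/41 + I*√21/41)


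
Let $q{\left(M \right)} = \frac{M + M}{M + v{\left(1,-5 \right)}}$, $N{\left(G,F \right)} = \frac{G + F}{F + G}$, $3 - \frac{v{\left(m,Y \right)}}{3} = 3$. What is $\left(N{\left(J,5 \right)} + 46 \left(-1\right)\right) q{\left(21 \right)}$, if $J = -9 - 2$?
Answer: $-90$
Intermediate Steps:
$v{\left(m,Y \right)} = 0$ ($v{\left(m,Y \right)} = 9 - 9 = 0$)
$J = -11$ ($J = -9 - 2 = -11$)
$N{\left(G,F \right)} = 1$ ($N{\left(G,F \right)} = \frac{F + G}{F + G} = 1$)
$q{\left(M \right)} = 2$ ($q{\left(M \right)} = \frac{M + M}{M + 0} = \frac{2 M}{M} = 2$)
$\left(N{\left(J,5 \right)} + 46 \left(-1\right)\right) q{\left(21 \right)} = \left(1 + 46 \left(-1\right)\right) 2 = \left(1 - 46\right) 2 = \left(-45\right) 2 = -90$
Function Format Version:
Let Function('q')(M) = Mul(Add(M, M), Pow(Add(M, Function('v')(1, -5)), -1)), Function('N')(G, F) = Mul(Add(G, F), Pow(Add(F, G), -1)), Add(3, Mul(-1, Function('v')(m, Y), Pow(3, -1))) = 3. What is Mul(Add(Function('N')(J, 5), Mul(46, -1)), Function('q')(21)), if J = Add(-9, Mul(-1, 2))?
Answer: -90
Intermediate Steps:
Function('v')(m, Y) = 0 (Function('v')(m, Y) = Add(9, Mul(-3, 3)) = Add(9, -9) = 0)
J = -11 (J = Add(-9, -2) = -11)
Function('N')(G, F) = 1 (Function('N')(G, F) = Mul(Add(F, G), Pow(Add(F, G), -1)) = 1)
Function('q')(M) = 2 (Function('q')(M) = Mul(Add(M, M), Pow(Add(M, 0), -1)) = Mul(Mul(2, M), Pow(M, -1)) = 2)
Mul(Add(Function('N')(J, 5), Mul(46, -1)), Function('q')(21)) = Mul(Add(1, Mul(46, -1)), 2) = Mul(Add(1, -46), 2) = Mul(-45, 2) = -90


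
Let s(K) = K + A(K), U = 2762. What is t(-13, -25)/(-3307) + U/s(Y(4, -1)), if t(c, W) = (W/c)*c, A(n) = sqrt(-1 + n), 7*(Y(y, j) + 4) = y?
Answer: (-63936938*I + 25*sqrt(217))/(3307*(sqrt(217) + 24*I)) ≈ -585.13 - 359.15*I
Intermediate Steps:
Y(y, j) = -4 + y/7
s(K) = K + sqrt(-1 + K)
t(c, W) = W
t(-13, -25)/(-3307) + U/s(Y(4, -1)) = -25/(-3307) + 2762/((-4 + (1/7)*4) + sqrt(-1 + (-4 + (1/7)*4))) = -25*(-1/3307) + 2762/((-4 + 4/7) + sqrt(-1 + (-4 + 4/7))) = 25/3307 + 2762/(-24/7 + sqrt(-1 - 24/7)) = 25/3307 + 2762/(-24/7 + sqrt(-31/7)) = 25/3307 + 2762/(-24/7 + I*sqrt(217)/7)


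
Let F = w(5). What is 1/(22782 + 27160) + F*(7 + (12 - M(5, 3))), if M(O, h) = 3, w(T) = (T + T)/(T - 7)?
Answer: -3995359/49942 ≈ -80.000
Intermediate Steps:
w(T) = 2*T/(-7 + T) (w(T) = (2*T)/(-7 + T) = 2*T/(-7 + T))
F = -5 (F = 2*5/(-7 + 5) = 2*5/(-2) = 2*5*(-½) = -5)
1/(22782 + 27160) + F*(7 + (12 - M(5, 3))) = 1/(22782 + 27160) - 5*(7 + (12 - 1*3)) = 1/49942 - 5*(7 + (12 - 3)) = 1/49942 - 5*(7 + 9) = 1/49942 - 5*16 = 1/49942 - 80 = -3995359/49942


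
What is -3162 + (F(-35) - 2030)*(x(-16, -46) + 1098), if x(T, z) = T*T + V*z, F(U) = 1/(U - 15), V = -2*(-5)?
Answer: -45449997/25 ≈ -1.8180e+6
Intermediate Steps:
V = 10
F(U) = 1/(-15 + U)
x(T, z) = T² + 10*z (x(T, z) = T*T + 10*z = T² + 10*z)
-3162 + (F(-35) - 2030)*(x(-16, -46) + 1098) = -3162 + (1/(-15 - 35) - 2030)*(((-16)² + 10*(-46)) + 1098) = -3162 + (1/(-50) - 2030)*((256 - 460) + 1098) = -3162 + (-1/50 - 2030)*(-204 + 1098) = -3162 - 101501/50*894 = -3162 - 45370947/25 = -45449997/25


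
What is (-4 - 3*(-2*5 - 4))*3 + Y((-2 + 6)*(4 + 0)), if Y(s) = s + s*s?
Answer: 386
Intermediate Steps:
Y(s) = s + s²
(-4 - 3*(-2*5 - 4))*3 + Y((-2 + 6)*(4 + 0)) = (-4 - 3*(-2*5 - 4))*3 + ((-2 + 6)*(4 + 0))*(1 + (-2 + 6)*(4 + 0)) = (-4 - 3*(-10 - 4))*3 + (4*4)*(1 + 4*4) = (-4 - 3*(-14))*3 + 16*(1 + 16) = (-4 + 42)*3 + 16*17 = 38*3 + 272 = 114 + 272 = 386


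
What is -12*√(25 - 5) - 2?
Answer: -2 - 24*√5 ≈ -55.666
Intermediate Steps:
-12*√(25 - 5) - 2 = -24*√5 - 2 = -2 - 24*√5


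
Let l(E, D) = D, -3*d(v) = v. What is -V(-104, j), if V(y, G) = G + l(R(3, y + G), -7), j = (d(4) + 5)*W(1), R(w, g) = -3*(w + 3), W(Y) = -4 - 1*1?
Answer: 76/3 ≈ 25.333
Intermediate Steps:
d(v) = -v/3
W(Y) = -5 (W(Y) = -4 - 1 = -5)
R(w, g) = -9 - 3*w (R(w, g) = -3*(3 + w) = -9 - 3*w)
j = -55/3 (j = (-⅓*4 + 5)*(-5) = (-4/3 + 5)*(-5) = (11/3)*(-5) = -55/3 ≈ -18.333)
V(y, G) = -7 + G (V(y, G) = G - 7 = -7 + G)
-V(-104, j) = -(-7 - 55/3) = -1*(-76/3) = 76/3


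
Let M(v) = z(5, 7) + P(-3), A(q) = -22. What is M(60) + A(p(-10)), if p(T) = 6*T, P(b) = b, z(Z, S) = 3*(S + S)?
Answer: 17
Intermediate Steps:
z(Z, S) = 6*S (z(Z, S) = 3*(2*S) = 6*S)
M(v) = 39 (M(v) = 6*7 - 3 = 42 - 3 = 39)
M(60) + A(p(-10)) = 39 - 22 = 17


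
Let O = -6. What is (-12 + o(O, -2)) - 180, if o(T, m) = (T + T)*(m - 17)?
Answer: 36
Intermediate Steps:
o(T, m) = 2*T*(-17 + m) (o(T, m) = (2*T)*(-17 + m) = 2*T*(-17 + m))
(-12 + o(O, -2)) - 180 = (-12 + 2*(-6)*(-17 - 2)) - 180 = (-12 + 2*(-6)*(-19)) - 180 = (-12 + 228) - 180 = 216 - 180 = 36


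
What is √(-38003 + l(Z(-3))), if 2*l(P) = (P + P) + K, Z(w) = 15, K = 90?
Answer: I*√37943 ≈ 194.79*I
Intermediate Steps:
l(P) = 45 + P (l(P) = ((P + P) + 90)/2 = (2*P + 90)/2 = (90 + 2*P)/2 = 45 + P)
√(-38003 + l(Z(-3))) = √(-38003 + (45 + 15)) = √(-38003 + 60) = √(-37943) = I*√37943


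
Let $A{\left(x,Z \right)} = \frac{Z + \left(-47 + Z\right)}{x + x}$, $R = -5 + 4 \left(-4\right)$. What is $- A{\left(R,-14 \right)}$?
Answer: $- \frac{25}{14} \approx -1.7857$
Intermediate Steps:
$R = -21$ ($R = -5 - 16 = -21$)
$A{\left(x,Z \right)} = \frac{-47 + 2 Z}{2 x}$
$- A{\left(R,-14 \right)} = - \frac{- \frac{47}{2} - 14}{-21} = - \frac{\left(-1\right) \left(-75\right)}{21 \cdot 2} = \left(-1\right) \frac{25}{14} = - \frac{25}{14}$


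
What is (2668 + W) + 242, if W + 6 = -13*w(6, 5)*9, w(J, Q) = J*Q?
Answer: -606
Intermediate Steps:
W = -3516 (W = -6 - 78*5*9 = -6 - 13*30*9 = -6 - 390*9 = -6 - 3510 = -3516)
(2668 + W) + 242 = (2668 - 3516) + 242 = -848 + 242 = -606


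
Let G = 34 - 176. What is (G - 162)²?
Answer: 92416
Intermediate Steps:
G = -142
(G - 162)² = (-142 - 162)² = (-304)² = 92416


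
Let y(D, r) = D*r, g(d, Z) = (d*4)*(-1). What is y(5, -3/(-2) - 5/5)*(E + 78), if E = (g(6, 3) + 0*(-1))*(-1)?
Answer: 255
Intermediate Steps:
g(d, Z) = -4*d (g(d, Z) = (4*d)*(-1) = -4*d)
E = 24 (E = (-4*6 + 0*(-1))*(-1) = (-24 + 0)*(-1) = -24*(-1) = 24)
y(5, -3/(-2) - 5/5)*(E + 78) = (5*(-3/(-2) - 5/5))*(24 + 78) = (5*(-3*(-1/2) - 5*1/5))*102 = (5*(3/2 - 1))*102 = (5*(1/2))*102 = (5/2)*102 = 255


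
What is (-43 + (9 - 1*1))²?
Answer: 1225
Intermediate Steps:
(-43 + (9 - 1*1))² = (-43 + (9 - 1))² = (-43 + 8)² = (-35)² = 1225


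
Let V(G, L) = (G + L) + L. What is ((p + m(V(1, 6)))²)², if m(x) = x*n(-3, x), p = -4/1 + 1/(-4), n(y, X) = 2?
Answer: 57289761/256 ≈ 2.2379e+5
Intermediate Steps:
V(G, L) = G + 2*L
p = -17/4 (p = -4*1 + 1*(-¼) = -4 - ¼ = -17/4 ≈ -4.2500)
m(x) = 2*x (m(x) = x*2 = 2*x)
((p + m(V(1, 6)))²)² = ((-17/4 + 2*(1 + 2*6))²)² = ((-17/4 + 2*(1 + 12))²)² = ((-17/4 + 2*13)²)² = ((-17/4 + 26)²)² = ((87/4)²)² = (7569/16)² = 57289761/256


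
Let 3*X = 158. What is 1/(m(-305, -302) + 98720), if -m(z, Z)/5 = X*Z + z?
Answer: 3/539315 ≈ 5.5626e-6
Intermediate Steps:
X = 158/3 (X = (⅓)*158 = 158/3 ≈ 52.667)
m(z, Z) = -5*z - 790*Z/3 (m(z, Z) = -5*(158*Z/3 + z) = -5*(z + 158*Z/3) = -5*z - 790*Z/3)
1/(m(-305, -302) + 98720) = 1/((-5*(-305) - 790/3*(-302)) + 98720) = 1/((1525 + 238580/3) + 98720) = 1/(243155/3 + 98720) = 1/(539315/3) = 3/539315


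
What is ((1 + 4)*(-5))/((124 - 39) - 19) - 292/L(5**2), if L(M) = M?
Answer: -19897/1650 ≈ -12.059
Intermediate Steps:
((1 + 4)*(-5))/((124 - 39) - 19) - 292/L(5**2) = ((1 + 4)*(-5))/((124 - 39) - 19) - 292/(5**2) = (5*(-5))/(85 - 19) - 292/25 = -25/66 - 292*1/25 = -25*1/66 - 292/25 = -25/66 - 292/25 = -19897/1650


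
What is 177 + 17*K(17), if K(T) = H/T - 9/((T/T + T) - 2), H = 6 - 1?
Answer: 2759/16 ≈ 172.44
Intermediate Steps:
H = 5
K(T) = -9/(-1 + T) + 5/T (K(T) = 5/T - 9/((T/T + T) - 2) = 5/T - 9/((1 + T) - 2) = 5/T - 9/(-1 + T) = -9/(-1 + T) + 5/T)
177 + 17*K(17) = 177 + 17*((-5 - 4*17)/(17*(-1 + 17))) = 177 + 17*((1/17)*(-5 - 68)/16) = 177 + 17*((1/17)*(1/16)*(-73)) = 177 + 17*(-73/272) = 177 - 73/16 = 2759/16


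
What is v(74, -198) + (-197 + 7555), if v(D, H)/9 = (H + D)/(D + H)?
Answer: 7367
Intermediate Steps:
v(D, H) = 9 (v(D, H) = 9*((H + D)/(D + H)) = 9*((D + H)/(D + H)) = 9*1 = 9)
v(74, -198) + (-197 + 7555) = 9 + (-197 + 7555) = 9 + 7358 = 7367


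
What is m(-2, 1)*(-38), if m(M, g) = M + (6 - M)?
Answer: -228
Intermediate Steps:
m(M, g) = 6
m(-2, 1)*(-38) = 6*(-38) = -228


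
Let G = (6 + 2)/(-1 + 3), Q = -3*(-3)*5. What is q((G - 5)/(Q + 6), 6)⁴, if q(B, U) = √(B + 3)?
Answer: 23104/2601 ≈ 8.8827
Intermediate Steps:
Q = 45 (Q = 9*5 = 45)
G = 4 (G = 8/2 = 8*(½) = 4)
q(B, U) = √(3 + B)
q((G - 5)/(Q + 6), 6)⁴ = (√(3 + (4 - 5)/(45 + 6)))⁴ = (√(3 - 1/51))⁴ = (√(152/51))⁴ = (2*√1938/51)⁴ = 23104/2601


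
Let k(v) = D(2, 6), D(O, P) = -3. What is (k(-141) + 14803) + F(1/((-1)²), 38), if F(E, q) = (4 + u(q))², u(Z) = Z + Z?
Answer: 21200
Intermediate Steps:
u(Z) = 2*Z
F(E, q) = (4 + 2*q)²
k(v) = -3
(k(-141) + 14803) + F(1/((-1)²), 38) = (-3 + 14803) + 4*(2 + 38)² = 14800 + 4*40² = 14800 + 4*1600 = 14800 + 6400 = 21200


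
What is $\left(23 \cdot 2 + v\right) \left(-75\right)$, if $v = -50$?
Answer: $300$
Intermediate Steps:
$\left(23 \cdot 2 + v\right) \left(-75\right) = \left(23 \cdot 2 - 50\right) \left(-75\right) = \left(46 - 50\right) \left(-75\right) = \left(-4\right) \left(-75\right) = 300$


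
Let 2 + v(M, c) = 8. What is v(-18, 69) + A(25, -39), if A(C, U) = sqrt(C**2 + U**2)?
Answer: 6 + sqrt(2146) ≈ 52.325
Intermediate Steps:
v(M, c) = 6 (v(M, c) = -2 + 8 = 6)
v(-18, 69) + A(25, -39) = 6 + sqrt(25**2 + (-39)**2) = 6 + sqrt(625 + 1521) = 6 + sqrt(2146)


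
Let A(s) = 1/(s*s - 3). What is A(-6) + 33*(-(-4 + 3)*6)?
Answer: 6535/33 ≈ 198.03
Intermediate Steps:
A(s) = 1/(-3 + s**2) (A(s) = 1/(s**2 - 3) = 1/(-3 + s**2))
A(-6) + 33*(-(-4 + 3)*6) = 1/(-3 + (-6)**2) + 33*(-(-4 + 3)*6) = 1/(-3 + 36) + 33*(-(-1)*6) = 1/33 + 33*(-1*(-6)) = 1/33 + 33*6 = 1/33 + 198 = 6535/33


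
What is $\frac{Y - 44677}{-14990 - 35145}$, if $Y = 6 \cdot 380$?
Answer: $\frac{42397}{50135} \approx 0.84566$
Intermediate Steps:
$Y = 2280$
$\frac{Y - 44677}{-14990 - 35145} = \frac{2280 - 44677}{-14990 - 35145} = - \frac{42397}{-50135} = \left(-42397\right) \left(- \frac{1}{50135}\right) = \frac{42397}{50135}$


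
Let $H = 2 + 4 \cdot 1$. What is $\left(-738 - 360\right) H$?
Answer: $-6588$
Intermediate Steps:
$H = 6$ ($H = 2 + 4 = 6$)
$\left(-738 - 360\right) H = \left(-738 - 360\right) 6 = \left(-1098\right) 6 = -6588$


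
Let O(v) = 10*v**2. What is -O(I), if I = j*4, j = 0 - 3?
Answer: -1440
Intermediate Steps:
j = -3
I = -12 (I = -3*4 = -12)
-O(I) = -10*(-12)**2 = -10*144 = -1*1440 = -1440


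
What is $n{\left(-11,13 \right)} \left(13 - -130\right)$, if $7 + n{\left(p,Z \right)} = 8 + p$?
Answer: $-1430$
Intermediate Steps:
$n{\left(p,Z \right)} = 1 + p$ ($n{\left(p,Z \right)} = -7 + \left(8 + p\right) = 1 + p$)
$n{\left(-11,13 \right)} \left(13 - -130\right) = \left(1 - 11\right) \left(13 - -130\right) = - 10 \left(13 + 130\right) = \left(-10\right) 143 = -1430$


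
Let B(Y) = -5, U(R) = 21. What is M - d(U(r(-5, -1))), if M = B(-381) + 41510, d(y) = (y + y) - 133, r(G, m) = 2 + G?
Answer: 41596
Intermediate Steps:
d(y) = -133 + 2*y (d(y) = 2*y - 133 = -133 + 2*y)
M = 41505 (M = -5 + 41510 = 41505)
M - d(U(r(-5, -1))) = 41505 - (-133 + 2*21) = 41505 - (-133 + 42) = 41505 - 1*(-91) = 41505 + 91 = 41596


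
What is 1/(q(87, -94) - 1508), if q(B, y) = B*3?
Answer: -1/1247 ≈ -0.00080192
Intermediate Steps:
q(B, y) = 3*B
1/(q(87, -94) - 1508) = 1/(3*87 - 1508) = 1/(261 - 1508) = 1/(-1247) = -1/1247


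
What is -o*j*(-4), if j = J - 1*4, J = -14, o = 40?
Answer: -2880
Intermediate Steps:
j = -18 (j = -14 - 1*4 = -14 - 4 = -18)
-o*j*(-4) = -40*(-18)*(-4) = -(-720)*(-4) = -1*2880 = -2880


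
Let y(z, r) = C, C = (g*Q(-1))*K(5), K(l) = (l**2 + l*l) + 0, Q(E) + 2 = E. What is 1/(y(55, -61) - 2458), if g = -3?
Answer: -1/2008 ≈ -0.00049801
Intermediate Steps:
Q(E) = -2 + E
K(l) = 2*l**2 (K(l) = (l**2 + l**2) + 0 = 2*l**2 + 0 = 2*l**2)
C = 450 (C = (-3*(-2 - 1))*(2*5**2) = (-3*(-3))*(2*25) = 9*50 = 450)
y(z, r) = 450
1/(y(55, -61) - 2458) = 1/(450 - 2458) = 1/(-2008) = -1/2008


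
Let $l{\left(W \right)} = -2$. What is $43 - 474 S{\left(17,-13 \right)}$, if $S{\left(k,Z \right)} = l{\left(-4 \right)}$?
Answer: $991$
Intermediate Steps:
$S{\left(k,Z \right)} = -2$
$43 - 474 S{\left(17,-13 \right)} = 43 - -948 = 43 + 948 = 991$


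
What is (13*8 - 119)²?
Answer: 225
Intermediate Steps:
(13*8 - 119)² = (104 - 119)² = (-15)² = 225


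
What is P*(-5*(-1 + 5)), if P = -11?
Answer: 220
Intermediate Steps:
P*(-5*(-1 + 5)) = -(-55)*(-1 + 5) = -(-55)*4 = -11*(-20) = 220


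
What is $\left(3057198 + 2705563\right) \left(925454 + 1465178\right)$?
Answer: $13776640854952$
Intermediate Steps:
$\left(3057198 + 2705563\right) \left(925454 + 1465178\right) = 5762761 \cdot 2390632 = 13776640854952$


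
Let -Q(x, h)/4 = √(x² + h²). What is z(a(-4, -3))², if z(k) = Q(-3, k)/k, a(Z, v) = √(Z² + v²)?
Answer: 544/25 ≈ 21.760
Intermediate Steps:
Q(x, h) = -4*√(h² + x²) (Q(x, h) = -4*√(x² + h²) = -4*√(h² + x²))
z(k) = -4*√(9 + k²)/k (z(k) = (-4*√(k² + (-3)²))/k = (-4*√(k² + 9))/k = (-4*√(9 + k²))/k = -4*√(9 + k²)/k)
z(a(-4, -3))² = (-4*√(9 + (√((-4)² + (-3)²))²)/(√((-4)² + (-3)²)))² = (-4*√(9 + (√(16 + 9))²)/(√(16 + 9)))² = (-4*√(9 + (√25)²)/(√25))² = (-4*√(9 + 5²)/5)² = (-4*⅕*√(9 + 25))² = (-4*⅕*√34)² = (-4*√34/5)² = 544/25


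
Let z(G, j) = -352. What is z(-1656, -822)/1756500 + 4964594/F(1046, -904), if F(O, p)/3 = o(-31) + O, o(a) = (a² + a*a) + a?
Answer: 726692188294/1289710125 ≈ 563.45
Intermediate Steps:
o(a) = a + 2*a² (o(a) = (a² + a²) + a = 2*a² + a = a + 2*a²)
F(O, p) = 5673 + 3*O (F(O, p) = 3*(-31*(1 + 2*(-31)) + O) = 3*(-31*(1 - 62) + O) = 3*(-31*(-61) + O) = 3*(1891 + O) = 5673 + 3*O)
z(-1656, -822)/1756500 + 4964594/F(1046, -904) = -352/1756500 + 4964594/(5673 + 3*1046) = -352*1/1756500 + 4964594/(5673 + 3138) = -88/439125 + 4964594/8811 = 726692188294/1289710125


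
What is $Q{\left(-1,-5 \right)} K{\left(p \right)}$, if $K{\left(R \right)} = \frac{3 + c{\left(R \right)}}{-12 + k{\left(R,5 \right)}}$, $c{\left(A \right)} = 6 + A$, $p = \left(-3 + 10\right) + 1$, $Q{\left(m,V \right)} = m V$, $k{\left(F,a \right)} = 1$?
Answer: $- \frac{85}{11} \approx -7.7273$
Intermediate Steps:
$Q{\left(m,V \right)} = V m$
$p = 8$ ($p = 7 + 1 = 8$)
$K{\left(R \right)} = - \frac{9}{11} - \frac{R}{11}$ ($K{\left(R \right)} = \frac{3 + \left(6 + R\right)}{-12 + 1} = \frac{9 + R}{-11} = \left(9 + R\right) \left(- \frac{1}{11}\right) = - \frac{9}{11} - \frac{R}{11}$)
$Q{\left(-1,-5 \right)} K{\left(p \right)} = \left(-5\right) \left(-1\right) \left(- \frac{9}{11} - \frac{8}{11}\right) = 5 \left(- \frac{9}{11} - \frac{8}{11}\right) = 5 \left(- \frac{17}{11}\right) = - \frac{85}{11}$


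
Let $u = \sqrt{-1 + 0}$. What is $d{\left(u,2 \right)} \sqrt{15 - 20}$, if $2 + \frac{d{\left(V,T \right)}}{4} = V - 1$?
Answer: $4 i \sqrt{5} \left(-3 + i\right) \approx -8.9443 - 26.833 i$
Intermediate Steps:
$u = i$ ($u = \sqrt{-1} = i \approx 1.0 i$)
$d{\left(V,T \right)} = -12 + 4 V$ ($d{\left(V,T \right)} = -8 + 4 \left(V - 1\right) = -8 + 4 \left(-1 + V\right) = -8 + \left(-4 + 4 V\right) = -12 + 4 V$)
$d{\left(u,2 \right)} \sqrt{15 - 20} = \left(-12 + 4 i\right) \sqrt{15 - 20} = \left(-12 + 4 i\right) \sqrt{-5} = \left(-12 + 4 i\right) i \sqrt{5} = i \sqrt{5} \left(-12 + 4 i\right)$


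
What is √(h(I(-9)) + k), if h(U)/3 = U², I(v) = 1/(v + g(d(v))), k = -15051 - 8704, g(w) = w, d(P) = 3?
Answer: I*√855177/6 ≈ 154.13*I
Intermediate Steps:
k = -23755
I(v) = 1/(3 + v) (I(v) = 1/(v + 3) = 1/(3 + v))
h(U) = 3*U²
√(h(I(-9)) + k) = √(3*(1/(3 - 9))² - 23755) = √(3*(1/(-6))² - 23755) = √(3*(-⅙)² - 23755) = √(3*(1/36) - 23755) = √(1/12 - 23755) = √(-285059/12) = I*√855177/6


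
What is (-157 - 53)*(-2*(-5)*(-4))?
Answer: 8400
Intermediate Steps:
(-157 - 53)*(-2*(-5)*(-4)) = -2100*(-4) = -210*(-40) = 8400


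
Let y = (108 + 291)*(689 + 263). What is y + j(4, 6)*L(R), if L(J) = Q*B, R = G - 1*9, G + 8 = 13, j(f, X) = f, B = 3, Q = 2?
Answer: 379872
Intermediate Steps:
G = 5 (G = -8 + 13 = 5)
y = 379848 (y = 399*952 = 379848)
R = -4 (R = 5 - 1*9 = 5 - 9 = -4)
L(J) = 6 (L(J) = 2*3 = 6)
y + j(4, 6)*L(R) = 379848 + 4*6 = 379848 + 24 = 379872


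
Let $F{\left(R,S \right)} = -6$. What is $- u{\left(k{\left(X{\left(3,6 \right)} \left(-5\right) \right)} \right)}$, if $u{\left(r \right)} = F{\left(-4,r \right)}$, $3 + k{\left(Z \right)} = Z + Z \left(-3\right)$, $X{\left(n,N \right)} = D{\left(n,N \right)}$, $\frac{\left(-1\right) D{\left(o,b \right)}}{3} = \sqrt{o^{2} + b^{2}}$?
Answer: $6$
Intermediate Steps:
$D{\left(o,b \right)} = - 3 \sqrt{b^{2} + o^{2}}$ ($D{\left(o,b \right)} = - 3 \sqrt{o^{2} + b^{2}} = - 3 \sqrt{b^{2} + o^{2}}$)
$X{\left(n,N \right)} = - 3 \sqrt{N^{2} + n^{2}}$
$k{\left(Z \right)} = -3 - 2 Z$ ($k{\left(Z \right)} = -3 + \left(Z + Z \left(-3\right)\right) = -3 + \left(Z - 3 Z\right) = -3 - 2 Z$)
$u{\left(r \right)} = -6$
$- u{\left(k{\left(X{\left(3,6 \right)} \left(-5\right) \right)} \right)} = \left(-1\right) \left(-6\right) = 6$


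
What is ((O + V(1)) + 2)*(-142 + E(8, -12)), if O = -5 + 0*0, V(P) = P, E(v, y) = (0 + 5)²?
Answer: 234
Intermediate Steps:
E(v, y) = 25 (E(v, y) = 5² = 25)
O = -5 (O = -5 + 0 = -5)
((O + V(1)) + 2)*(-142 + E(8, -12)) = ((-5 + 1) + 2)*(-142 + 25) = (-4 + 2)*(-117) = -2*(-117) = 234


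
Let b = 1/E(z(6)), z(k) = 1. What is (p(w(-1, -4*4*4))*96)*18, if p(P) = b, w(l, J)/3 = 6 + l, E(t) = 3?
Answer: 576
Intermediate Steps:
w(l, J) = 18 + 3*l (w(l, J) = 3*(6 + l) = 18 + 3*l)
b = 1/3 ≈ 0.33333
p(P) = 1/3
(p(w(-1, -4*4*4))*96)*18 = ((1/3)*96)*18 = 32*18 = 576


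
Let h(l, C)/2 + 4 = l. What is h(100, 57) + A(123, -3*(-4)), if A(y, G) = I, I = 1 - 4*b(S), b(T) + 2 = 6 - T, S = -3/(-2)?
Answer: 183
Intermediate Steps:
h(l, C) = -8 + 2*l
S = 3/2 (S = -3*(-1/2) = 3/2 ≈ 1.5000)
b(T) = 4 - T (b(T) = -2 + (6 - T) = 4 - T)
I = -9 (I = 1 - 4*(4 - 1*3/2) = 1 - 4*(4 - 3/2) = 1 - 4*5/2 = 1 - 10 = -9)
A(y, G) = -9
h(100, 57) + A(123, -3*(-4)) = (-8 + 2*100) - 9 = (-8 + 200) - 9 = 192 - 9 = 183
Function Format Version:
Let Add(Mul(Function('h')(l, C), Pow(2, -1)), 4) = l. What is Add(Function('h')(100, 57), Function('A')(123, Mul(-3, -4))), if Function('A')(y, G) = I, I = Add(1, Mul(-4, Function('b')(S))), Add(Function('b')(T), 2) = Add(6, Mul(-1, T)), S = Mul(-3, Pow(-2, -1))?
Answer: 183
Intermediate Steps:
Function('h')(l, C) = Add(-8, Mul(2, l))
S = Rational(3, 2) (S = Mul(-3, Rational(-1, 2)) = Rational(3, 2) ≈ 1.5000)
Function('b')(T) = Add(4, Mul(-1, T)) (Function('b')(T) = Add(-2, Add(6, Mul(-1, T))) = Add(4, Mul(-1, T)))
I = -9 (I = Add(1, Mul(-4, Add(4, Mul(-1, Rational(3, 2))))) = Add(1, Mul(-4, Add(4, Rational(-3, 2)))) = Add(1, Mul(-4, Rational(5, 2))) = Add(1, -10) = -9)
Function('A')(y, G) = -9
Add(Function('h')(100, 57), Function('A')(123, Mul(-3, -4))) = Add(Add(-8, Mul(2, 100)), -9) = Add(Add(-8, 200), -9) = Add(192, -9) = 183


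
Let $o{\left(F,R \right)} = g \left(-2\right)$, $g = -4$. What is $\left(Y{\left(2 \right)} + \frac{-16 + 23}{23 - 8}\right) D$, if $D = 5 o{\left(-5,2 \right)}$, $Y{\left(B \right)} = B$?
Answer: $\frac{296}{3} \approx 98.667$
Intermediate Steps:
$o{\left(F,R \right)} = 8$ ($o{\left(F,R \right)} = \left(-4\right) \left(-2\right) = 8$)
$D = 40$ ($D = 5 \cdot 8 = 40$)
$\left(Y{\left(2 \right)} + \frac{-16 + 23}{23 - 8}\right) D = \left(2 + \frac{-16 + 23}{23 - 8}\right) 40 = \left(2 + \frac{7}{15}\right) 40 = \frac{37}{15} \cdot 40 = \frac{296}{3}$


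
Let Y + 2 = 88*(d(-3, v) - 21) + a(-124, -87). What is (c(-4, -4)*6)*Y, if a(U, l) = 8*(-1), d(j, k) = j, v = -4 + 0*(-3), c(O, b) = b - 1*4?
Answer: 101856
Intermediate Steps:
c(O, b) = -4 + b (c(O, b) = b - 4 = -4 + b)
v = -4 (v = -4 + 0 = -4)
a(U, l) = -8
Y = -2122 (Y = -2 + (88*(-3 - 21) - 8) = -2 + (88*(-24) - 8) = -2 + (-2112 - 8) = -2 - 2120 = -2122)
(c(-4, -4)*6)*Y = ((-4 - 4)*6)*(-2122) = -8*6*(-2122) = -48*(-2122) = 101856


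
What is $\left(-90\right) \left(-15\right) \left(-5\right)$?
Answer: $-6750$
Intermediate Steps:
$\left(-90\right) \left(-15\right) \left(-5\right) = 1350 \left(-5\right) = -6750$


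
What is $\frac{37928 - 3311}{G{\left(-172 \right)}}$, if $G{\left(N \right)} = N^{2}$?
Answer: $\frac{34617}{29584} \approx 1.1701$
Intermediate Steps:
$\frac{37928 - 3311}{G{\left(-172 \right)}} = \frac{37928 - 3311}{\left(-172\right)^{2}} = \frac{37928 - 3311}{29584} = 34617 \cdot \frac{1}{29584} = \frac{34617}{29584}$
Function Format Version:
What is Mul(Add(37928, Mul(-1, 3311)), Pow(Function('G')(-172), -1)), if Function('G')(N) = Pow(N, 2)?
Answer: Rational(34617, 29584) ≈ 1.1701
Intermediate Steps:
Mul(Add(37928, Mul(-1, 3311)), Pow(Function('G')(-172), -1)) = Mul(Add(37928, Mul(-1, 3311)), Pow(Pow(-172, 2), -1)) = Mul(Add(37928, -3311), Pow(29584, -1)) = Mul(34617, Rational(1, 29584)) = Rational(34617, 29584)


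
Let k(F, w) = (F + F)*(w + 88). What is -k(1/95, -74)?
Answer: -28/95 ≈ -0.29474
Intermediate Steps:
k(F, w) = 2*F*(88 + w) (k(F, w) = (2*F)*(88 + w) = 2*F*(88 + w))
-k(1/95, -74) = -2*(88 - 74)/95 = -2*14/95 = -1*28/95 = -28/95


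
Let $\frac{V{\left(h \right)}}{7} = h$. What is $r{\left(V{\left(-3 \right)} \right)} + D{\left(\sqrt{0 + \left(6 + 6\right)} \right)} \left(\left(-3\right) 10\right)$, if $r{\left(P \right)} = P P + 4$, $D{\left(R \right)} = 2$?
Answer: $385$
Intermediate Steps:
$V{\left(h \right)} = 7 h$
$r{\left(P \right)} = 4 + P^{2}$ ($r{\left(P \right)} = P^{2} + 4 = 4 + P^{2}$)
$r{\left(V{\left(-3 \right)} \right)} + D{\left(\sqrt{0 + \left(6 + 6\right)} \right)} \left(\left(-3\right) 10\right) = \left(4 + \left(7 \left(-3\right)\right)^{2}\right) + 2 \left(\left(-3\right) 10\right) = \left(4 + \left(-21\right)^{2}\right) + 2 \left(-30\right) = \left(4 + 441\right) - 60 = 445 - 60 = 385$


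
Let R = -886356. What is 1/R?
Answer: -1/886356 ≈ -1.1282e-6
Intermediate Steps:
1/R = 1/(-886356) = -1/886356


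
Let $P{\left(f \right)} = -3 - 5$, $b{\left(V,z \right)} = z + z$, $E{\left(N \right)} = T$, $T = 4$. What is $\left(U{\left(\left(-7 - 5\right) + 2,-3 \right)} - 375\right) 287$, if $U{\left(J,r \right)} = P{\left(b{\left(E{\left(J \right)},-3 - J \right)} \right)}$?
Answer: $-109921$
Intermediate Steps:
$E{\left(N \right)} = 4$
$b{\left(V,z \right)} = 2 z$
$P{\left(f \right)} = -8$ ($P{\left(f \right)} = -3 - 5 = -8$)
$U{\left(J,r \right)} = -8$
$\left(U{\left(\left(-7 - 5\right) + 2,-3 \right)} - 375\right) 287 = \left(-8 - 375\right) 287 = \left(-383\right) 287 = -109921$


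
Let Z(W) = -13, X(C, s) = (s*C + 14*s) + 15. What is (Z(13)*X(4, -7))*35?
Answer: 50505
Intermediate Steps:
X(C, s) = 15 + 14*s + C*s (X(C, s) = (C*s + 14*s) + 15 = (14*s + C*s) + 15 = 15 + 14*s + C*s)
(Z(13)*X(4, -7))*35 = -13*(15 + 14*(-7) + 4*(-7))*35 = -13*(15 - 98 - 28)*35 = -13*(-111)*35 = 1443*35 = 50505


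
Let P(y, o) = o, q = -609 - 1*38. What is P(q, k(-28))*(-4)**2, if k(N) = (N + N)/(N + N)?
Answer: 16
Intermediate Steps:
k(N) = 1 (k(N) = (2*N)/((2*N)) = (2*N)*(1/(2*N)) = 1)
q = -647 (q = -609 - 38 = -647)
P(q, k(-28))*(-4)**2 = 1*(-4)**2 = 1*16 = 16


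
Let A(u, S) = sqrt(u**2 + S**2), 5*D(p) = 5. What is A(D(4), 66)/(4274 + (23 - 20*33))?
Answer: sqrt(4357)/3637 ≈ 0.018149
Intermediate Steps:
D(p) = 1 (D(p) = (1/5)*5 = 1)
A(u, S) = sqrt(S**2 + u**2)
A(D(4), 66)/(4274 + (23 - 20*33)) = sqrt(66**2 + 1**2)/(4274 + (23 - 20*33)) = sqrt(4356 + 1)/(4274 + (23 - 660)) = sqrt(4357)/(4274 - 637) = sqrt(4357)/3637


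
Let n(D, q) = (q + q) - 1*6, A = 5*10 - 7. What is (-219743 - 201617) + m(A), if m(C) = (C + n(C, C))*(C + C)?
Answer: -410782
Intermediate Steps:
A = 43 (A = 50 - 7 = 43)
n(D, q) = -6 + 2*q (n(D, q) = 2*q - 6 = -6 + 2*q)
m(C) = 2*C*(-6 + 3*C) (m(C) = (C + (-6 + 2*C))*(C + C) = (-6 + 3*C)*(2*C) = 2*C*(-6 + 3*C))
(-219743 - 201617) + m(A) = (-219743 - 201617) + 6*43*(-2 + 43) = -421360 + 6*43*41 = -421360 + 10578 = -410782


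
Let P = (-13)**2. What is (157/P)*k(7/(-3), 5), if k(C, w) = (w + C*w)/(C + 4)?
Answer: -628/169 ≈ -3.7160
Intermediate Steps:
k(C, w) = (w + C*w)/(4 + C)
P = 169
(157/P)*k(7/(-3), 5) = (157/169)*(5*(1 + 7/(-3))/(4 + 7/(-3))) = (157*(1/169))*(5*(1 + 7*(-1/3))/(4 + 7*(-1/3))) = 157*(5*(1 - 7/3)/(4 - 7/3))/169 = 157*(5*(-4/3)/(5/3))/169 = 157*(5*(3/5)*(-4/3))/169 = (157/169)*(-4) = -628/169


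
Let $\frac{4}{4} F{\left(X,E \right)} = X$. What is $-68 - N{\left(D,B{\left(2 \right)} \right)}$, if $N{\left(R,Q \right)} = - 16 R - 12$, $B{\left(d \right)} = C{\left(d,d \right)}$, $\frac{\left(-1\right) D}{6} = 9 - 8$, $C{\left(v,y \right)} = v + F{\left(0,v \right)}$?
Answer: $-152$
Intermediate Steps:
$F{\left(X,E \right)} = X$
$C{\left(v,y \right)} = v$ ($C{\left(v,y \right)} = v + 0 = v$)
$D = -6$ ($D = - 6 \left(9 - 8\right) = \left(-6\right) 1 = -6$)
$B{\left(d \right)} = d$
$N{\left(R,Q \right)} = -12 - 16 R$
$-68 - N{\left(D,B{\left(2 \right)} \right)} = -68 - \left(-12 - -96\right) = -68 - \left(-12 + 96\right) = -68 - 84 = -152$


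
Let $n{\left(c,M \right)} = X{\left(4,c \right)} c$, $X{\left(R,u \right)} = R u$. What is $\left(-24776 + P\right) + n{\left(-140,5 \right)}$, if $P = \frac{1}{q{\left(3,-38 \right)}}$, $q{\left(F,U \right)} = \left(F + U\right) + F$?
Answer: $\frac{1715967}{32} \approx 53624.0$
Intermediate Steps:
$q{\left(F,U \right)} = U + 2 F$
$n{\left(c,M \right)} = 4 c^{2}$ ($n{\left(c,M \right)} = 4 c c = 4 c^{2}$)
$P = - \frac{1}{32}$ ($P = \frac{1}{-38 + 2 \cdot 3} = \frac{1}{-38 + 6} = \frac{1}{-32} = - \frac{1}{32} \approx -0.03125$)
$\left(-24776 + P\right) + n{\left(-140,5 \right)} = \left(-24776 - \frac{1}{32}\right) + 4 \left(-140\right)^{2} = - \frac{792833}{32} + 4 \cdot 19600 = - \frac{792833}{32} + 78400 = \frac{1715967}{32}$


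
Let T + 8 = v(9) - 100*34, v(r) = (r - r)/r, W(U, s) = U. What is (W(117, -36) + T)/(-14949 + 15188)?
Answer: -3291/239 ≈ -13.770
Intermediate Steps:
v(r) = 0 (v(r) = 0/r = 0)
T = -3408 (T = -8 + (0 - 100*34) = -8 + (0 - 3400) = -8 - 3400 = -3408)
(W(117, -36) + T)/(-14949 + 15188) = (117 - 3408)/(-14949 + 15188) = -3291/239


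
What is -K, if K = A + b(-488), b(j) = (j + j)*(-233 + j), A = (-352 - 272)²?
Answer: -1093072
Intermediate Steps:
A = 389376 (A = (-624)² = 389376)
b(j) = 2*j*(-233 + j) (b(j) = (2*j)*(-233 + j) = 2*j*(-233 + j))
K = 1093072 (K = 389376 + 2*(-488)*(-233 - 488) = 389376 + 2*(-488)*(-721) = 389376 + 703696 = 1093072)
-K = -1*1093072 = -1093072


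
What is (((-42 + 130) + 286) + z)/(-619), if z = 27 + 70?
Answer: -471/619 ≈ -0.76090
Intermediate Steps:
z = 97
(((-42 + 130) + 286) + z)/(-619) = (((-42 + 130) + 286) + 97)/(-619) = ((88 + 286) + 97)*(-1/619) = (374 + 97)*(-1/619) = 471*(-1/619) = -471/619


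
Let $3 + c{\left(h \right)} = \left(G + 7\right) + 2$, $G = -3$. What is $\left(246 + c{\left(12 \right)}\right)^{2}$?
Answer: $62001$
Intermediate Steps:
$c{\left(h \right)} = 3$ ($c{\left(h \right)} = -3 + \left(\left(-3 + 7\right) + 2\right) = -3 + \left(4 + 2\right) = -3 + 6 = 3$)
$\left(246 + c{\left(12 \right)}\right)^{2} = \left(246 + 3\right)^{2} = 249^{2} = 62001$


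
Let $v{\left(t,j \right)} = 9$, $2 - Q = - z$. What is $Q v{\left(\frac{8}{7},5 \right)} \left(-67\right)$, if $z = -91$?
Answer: $53667$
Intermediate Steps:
$Q = -89$ ($Q = 2 - \left(-1\right) \left(-91\right) = 2 - 91 = -89$)
$Q v{\left(\frac{8}{7},5 \right)} \left(-67\right) = \left(-89\right) 9 \left(-67\right) = \left(-801\right) \left(-67\right) = 53667$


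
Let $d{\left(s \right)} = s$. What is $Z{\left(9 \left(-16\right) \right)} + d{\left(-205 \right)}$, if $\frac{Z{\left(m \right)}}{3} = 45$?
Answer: $-70$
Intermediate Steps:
$Z{\left(m \right)} = 135$ ($Z{\left(m \right)} = 3 \cdot 45 = 135$)
$Z{\left(9 \left(-16\right) \right)} + d{\left(-205 \right)} = 135 - 205 = -70$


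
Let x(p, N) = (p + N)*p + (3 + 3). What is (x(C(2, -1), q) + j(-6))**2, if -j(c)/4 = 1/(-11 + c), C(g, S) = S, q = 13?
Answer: 9604/289 ≈ 33.232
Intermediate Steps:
x(p, N) = 6 + p*(N + p) (x(p, N) = (N + p)*p + 6 = p*(N + p) + 6 = 6 + p*(N + p))
j(c) = -4/(-11 + c)
(x(C(2, -1), q) + j(-6))**2 = ((6 + (-1)**2 + 13*(-1)) - 4/(-11 - 6))**2 = ((6 + 1 - 13) - 4/(-17))**2 = (-6 - 4*(-1/17))**2 = (-6 + 4/17)**2 = (-98/17)**2 = 9604/289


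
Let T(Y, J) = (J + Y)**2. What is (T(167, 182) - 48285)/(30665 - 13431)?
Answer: 36758/8617 ≈ 4.2658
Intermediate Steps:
(T(167, 182) - 48285)/(30665 - 13431) = ((182 + 167)**2 - 48285)/(30665 - 13431) = (349**2 - 48285)/17234 = (121801 - 48285)*(1/17234) = 73516*(1/17234) = 36758/8617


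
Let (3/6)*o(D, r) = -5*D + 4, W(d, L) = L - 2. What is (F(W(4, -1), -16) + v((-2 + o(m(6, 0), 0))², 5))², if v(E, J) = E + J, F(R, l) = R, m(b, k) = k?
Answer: 1444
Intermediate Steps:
W(d, L) = -2 + L
o(D, r) = 8 - 10*D (o(D, r) = 2*(-5*D + 4) = 2*(4 - 5*D) = 8 - 10*D)
(F(W(4, -1), -16) + v((-2 + o(m(6, 0), 0))², 5))² = ((-2 - 1) + ((-2 + (8 - 10*0))² + 5))² = (-3 + ((-2 + (8 + 0))² + 5))² = (-3 + ((-2 + 8)² + 5))² = (-3 + (6² + 5))² = (-3 + (36 + 5))² = (-3 + 41)² = 38² = 1444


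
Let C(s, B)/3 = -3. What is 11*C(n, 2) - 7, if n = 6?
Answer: -106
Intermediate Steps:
C(s, B) = -9 (C(s, B) = 3*(-3) = -9)
11*C(n, 2) - 7 = 11*(-9) - 7 = -99 - 7 = -106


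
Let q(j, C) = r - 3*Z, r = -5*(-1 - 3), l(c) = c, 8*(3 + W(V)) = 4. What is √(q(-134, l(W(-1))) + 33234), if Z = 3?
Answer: √33245 ≈ 182.33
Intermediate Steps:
W(V) = -5/2 (W(V) = -3 + (⅛)*4 = -3 + ½ = -5/2)
r = 20 (r = -5*(-4) = 20)
q(j, C) = 11 (q(j, C) = 20 - 3*3 = 20 - 9 = 11)
√(q(-134, l(W(-1))) + 33234) = √(11 + 33234) = √33245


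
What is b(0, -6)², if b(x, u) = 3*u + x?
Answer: 324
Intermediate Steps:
b(x, u) = x + 3*u
b(0, -6)² = (0 + 3*(-6))² = (0 - 18)² = (-18)² = 324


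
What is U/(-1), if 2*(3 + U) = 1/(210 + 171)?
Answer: 2285/762 ≈ 2.9987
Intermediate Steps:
U = -2285/762 (U = -3 + 1/(2*(210 + 171)) = -3 + (½)/381 = -3 + (½)*(1/381) = -3 + 1/762 = -2285/762 ≈ -2.9987)
U/(-1) = -2285/762/(-1) = -2285/762*(-1) = 2285/762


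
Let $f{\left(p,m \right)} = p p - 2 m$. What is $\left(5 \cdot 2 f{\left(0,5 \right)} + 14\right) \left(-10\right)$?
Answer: $860$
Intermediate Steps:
$f{\left(p,m \right)} = p^{2} - 2 m$
$\left(5 \cdot 2 f{\left(0,5 \right)} + 14\right) \left(-10\right) = \left(5 \cdot 2 \left(0^{2} - 10\right) + 14\right) \left(-10\right) = \left(10 \left(0 - 10\right) + 14\right) \left(-10\right) = \left(10 \left(-10\right) + 14\right) \left(-10\right) = \left(-100 + 14\right) \left(-10\right) = \left(-86\right) \left(-10\right) = 860$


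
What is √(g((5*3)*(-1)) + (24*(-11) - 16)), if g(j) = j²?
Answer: I*√55 ≈ 7.4162*I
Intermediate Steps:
√(g((5*3)*(-1)) + (24*(-11) - 16)) = √(((5*3)*(-1))² + (24*(-11) - 16)) = √((15*(-1))² + (-264 - 16)) = √((-15)² - 280) = √(225 - 280) = √(-55) = I*√55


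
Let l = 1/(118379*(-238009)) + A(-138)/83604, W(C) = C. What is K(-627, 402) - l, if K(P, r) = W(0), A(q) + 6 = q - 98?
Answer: 3409207398533/1177782528314622 ≈ 0.0028946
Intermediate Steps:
A(q) = -104 + q (A(q) = -6 + (q - 98) = -6 + (-98 + q) = -104 + q)
K(P, r) = 0
l = -3409207398533/1177782528314622 (l = 1/(118379*(-238009)) + (-104 - 138)/83604 = (1/118379)*(-1/238009) - 242*1/83604 = -1/28175267411 - 121/41802 = -3409207398533/1177782528314622 ≈ -0.0028946)
K(-627, 402) - l = 0 - 1*(-3409207398533/1177782528314622) = 0 + 3409207398533/1177782528314622 = 3409207398533/1177782528314622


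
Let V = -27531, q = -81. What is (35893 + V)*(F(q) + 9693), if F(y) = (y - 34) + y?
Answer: 79413914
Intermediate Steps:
F(y) = -34 + 2*y (F(y) = (-34 + y) + y = -34 + 2*y)
(35893 + V)*(F(q) + 9693) = (35893 - 27531)*((-34 + 2*(-81)) + 9693) = 8362*((-34 - 162) + 9693) = 8362*(-196 + 9693) = 8362*9497 = 79413914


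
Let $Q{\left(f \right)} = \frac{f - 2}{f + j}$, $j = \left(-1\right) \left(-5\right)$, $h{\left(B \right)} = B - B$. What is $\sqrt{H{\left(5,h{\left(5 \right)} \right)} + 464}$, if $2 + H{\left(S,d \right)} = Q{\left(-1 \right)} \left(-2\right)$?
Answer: $\frac{3 \sqrt{206}}{2} \approx 21.529$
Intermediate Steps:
$h{\left(B \right)} = 0$
$j = 5$
$Q{\left(f \right)} = \frac{-2 + f}{5 + f}$ ($Q{\left(f \right)} = \frac{f - 2}{f + 5} = \frac{-2 + f}{5 + f}$)
$H{\left(S,d \right)} = - \frac{1}{2}$ ($H{\left(S,d \right)} = -2 + \frac{-2 - 1}{5 - 1} \left(-2\right) = -2 + \frac{1}{4} \left(-3\right) \left(-2\right) = -2 - - \frac{3}{2} = -2 + \frac{3}{2} = - \frac{1}{2}$)
$\sqrt{H{\left(5,h{\left(5 \right)} \right)} + 464} = \sqrt{- \frac{1}{2} + 464} = \sqrt{\frac{927}{2}} = \frac{3 \sqrt{206}}{2}$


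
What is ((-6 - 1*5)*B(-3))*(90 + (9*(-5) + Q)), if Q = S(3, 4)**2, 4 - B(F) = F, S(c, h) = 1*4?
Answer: -4697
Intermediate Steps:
S(c, h) = 4
B(F) = 4 - F
Q = 16 (Q = 4**2 = 16)
((-6 - 1*5)*B(-3))*(90 + (9*(-5) + Q)) = ((-6 - 1*5)*(4 - 1*(-3)))*(90 + (9*(-5) + 16)) = ((-6 - 5)*(4 + 3))*(90 + (-45 + 16)) = (-11*7)*(90 - 29) = -77*61 = -4697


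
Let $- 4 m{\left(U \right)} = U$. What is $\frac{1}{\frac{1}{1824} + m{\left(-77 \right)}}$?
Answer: $\frac{1824}{35113} \approx 0.051947$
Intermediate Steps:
$m{\left(U \right)} = - \frac{U}{4}$
$\frac{1}{\frac{1}{1824} + m{\left(-77 \right)}} = \frac{1}{\frac{1}{1824} - - \frac{77}{4}} = \frac{1}{\frac{1}{1824} + \frac{77}{4}} = \frac{1}{\frac{35113}{1824}} = \frac{1824}{35113}$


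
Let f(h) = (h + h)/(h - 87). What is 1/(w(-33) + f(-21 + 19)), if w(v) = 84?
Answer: 89/7480 ≈ 0.011898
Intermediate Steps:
f(h) = 2*h/(-87 + h) (f(h) = (2*h)/(-87 + h) = 2*h/(-87 + h))
1/(w(-33) + f(-21 + 19)) = 1/(84 + 2*(-21 + 19)/(-87 + (-21 + 19))) = 1/(84 + 2*(-2)/(-87 - 2)) = 1/(84 + 2*(-2)/(-89)) = 1/(84 + 2*(-2)*(-1/89)) = 1/(84 + 4/89) = 1/(7480/89) = 89/7480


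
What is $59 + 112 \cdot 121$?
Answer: $13611$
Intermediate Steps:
$59 + 112 \cdot 121 = 59 + 13552 = 13611$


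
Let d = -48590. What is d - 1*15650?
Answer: -64240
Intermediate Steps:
d - 1*15650 = -48590 - 1*15650 = -48590 - 15650 = -64240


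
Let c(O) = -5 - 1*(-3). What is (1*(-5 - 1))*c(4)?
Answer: 12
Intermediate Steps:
c(O) = -2 (c(O) = -5 + 3 = -2)
(1*(-5 - 1))*c(4) = (1*(-5 - 1))*(-2) = (1*(-6))*(-2) = -6*(-2) = 12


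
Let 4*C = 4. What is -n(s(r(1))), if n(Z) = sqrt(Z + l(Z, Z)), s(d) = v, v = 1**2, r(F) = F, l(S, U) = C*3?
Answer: -2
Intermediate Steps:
C = 1 (C = (1/4)*4 = 1)
l(S, U) = 3 (l(S, U) = 1*3 = 3)
v = 1
s(d) = 1
n(Z) = sqrt(3 + Z) (n(Z) = sqrt(Z + 3) = sqrt(3 + Z))
-n(s(r(1))) = -sqrt(3 + 1) = -sqrt(4) = -1*2 = -2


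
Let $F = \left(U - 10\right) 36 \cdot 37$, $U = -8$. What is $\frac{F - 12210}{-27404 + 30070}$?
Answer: $- \frac{18093}{1333} \approx -13.573$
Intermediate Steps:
$F = -23976$ ($F = \left(-8 - 10\right) 36 \cdot 37 = \left(-18\right) 36 \cdot 37 = \left(-648\right) 37 = -23976$)
$\frac{F - 12210}{-27404 + 30070} = \frac{-23976 - 12210}{-27404 + 30070} = - \frac{36186}{2666} = \left(-36186\right) \frac{1}{2666} = - \frac{18093}{1333}$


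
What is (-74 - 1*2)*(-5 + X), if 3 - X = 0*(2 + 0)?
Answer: 152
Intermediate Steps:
X = 3 (X = 3 - 0*(2 + 0) = 3 - 0*2 = 3 - 1*0 = 3 + 0 = 3)
(-74 - 1*2)*(-5 + X) = (-74 - 1*2)*(-5 + 3) = (-74 - 2)*(-2) = -76*(-2) = 152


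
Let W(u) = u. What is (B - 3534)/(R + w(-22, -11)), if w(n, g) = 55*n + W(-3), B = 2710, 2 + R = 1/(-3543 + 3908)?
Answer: 150380/221737 ≈ 0.67819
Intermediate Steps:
R = -729/365 (R = -2 + 1/(-3543 + 3908) = -2 + 1/365 = -729/365 ≈ -1.9973)
w(n, g) = -3 + 55*n (w(n, g) = 55*n - 3 = -3 + 55*n)
(B - 3534)/(R + w(-22, -11)) = (2710 - 3534)/(-729/365 + (-3 + 55*(-22))) = -824/(-729/365 + (-3 - 1210)) = -824/(-729/365 - 1213) = -824/(-443474/365) = -824*(-365/443474) = 150380/221737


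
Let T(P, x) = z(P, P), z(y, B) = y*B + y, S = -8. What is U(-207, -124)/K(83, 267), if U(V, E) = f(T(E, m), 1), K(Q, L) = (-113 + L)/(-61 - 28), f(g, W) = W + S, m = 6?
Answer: 89/22 ≈ 4.0455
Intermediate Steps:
z(y, B) = y + B*y (z(y, B) = B*y + y = y + B*y)
T(P, x) = P*(1 + P)
f(g, W) = -8 + W (f(g, W) = W - 8 = -8 + W)
K(Q, L) = 113/89 - L/89 (K(Q, L) = (-113 + L)/(-89) = (-113 + L)*(-1/89) = 113/89 - L/89)
U(V, E) = -7 (U(V, E) = -8 + 1 = -7)
U(-207, -124)/K(83, 267) = -7/(113/89 - 1/89*267) = -7/(113/89 - 3) = -7/(-154/89) = -7*(-89/154) = 89/22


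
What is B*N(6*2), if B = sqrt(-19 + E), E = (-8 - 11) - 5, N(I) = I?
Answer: 12*I*sqrt(43) ≈ 78.689*I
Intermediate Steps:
E = -24 (E = -19 - 5 = -24)
B = I*sqrt(43) (B = sqrt(-19 - 24) = sqrt(-43) = I*sqrt(43) ≈ 6.5574*I)
B*N(6*2) = (I*sqrt(43))*(6*2) = (I*sqrt(43))*12 = 12*I*sqrt(43)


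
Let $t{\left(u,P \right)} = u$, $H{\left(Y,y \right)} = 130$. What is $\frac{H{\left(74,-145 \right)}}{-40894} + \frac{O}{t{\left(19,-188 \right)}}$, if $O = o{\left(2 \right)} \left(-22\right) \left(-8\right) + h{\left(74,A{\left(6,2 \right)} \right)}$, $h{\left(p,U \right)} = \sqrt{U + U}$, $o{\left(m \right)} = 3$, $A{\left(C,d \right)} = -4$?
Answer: $\frac{10794781}{388493} + \frac{2 i \sqrt{2}}{19} \approx 27.786 + 0.14886 i$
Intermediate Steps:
$h{\left(p,U \right)} = \sqrt{2} \sqrt{U}$ ($h{\left(p,U \right)} = \sqrt{2 U} = \sqrt{2} \sqrt{U}$)
$O = 528 + 2 i \sqrt{2}$ ($O = 3 \left(-22\right) \left(-8\right) + \sqrt{2} \sqrt{-4} = \left(-66\right) \left(-8\right) + \sqrt{2} \cdot 2 i = 528 + 2 i \sqrt{2} \approx 528.0 + 2.8284 i$)
$\frac{H{\left(74,-145 \right)}}{-40894} + \frac{O}{t{\left(19,-188 \right)}} = \frac{130}{-40894} + \frac{528 + 2 i \sqrt{2}}{19} = 130 \left(- \frac{1}{40894}\right) + \left(528 + 2 i \sqrt{2}\right) \frac{1}{19} = - \frac{65}{20447} + \left(\frac{528}{19} + \frac{2 i \sqrt{2}}{19}\right) = \frac{10794781}{388493} + \frac{2 i \sqrt{2}}{19}$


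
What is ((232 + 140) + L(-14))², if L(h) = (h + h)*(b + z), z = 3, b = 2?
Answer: 53824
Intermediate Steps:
L(h) = 10*h (L(h) = (h + h)*(2 + 3) = (2*h)*5 = 10*h)
((232 + 140) + L(-14))² = ((232 + 140) + 10*(-14))² = (372 - 140)² = 232² = 53824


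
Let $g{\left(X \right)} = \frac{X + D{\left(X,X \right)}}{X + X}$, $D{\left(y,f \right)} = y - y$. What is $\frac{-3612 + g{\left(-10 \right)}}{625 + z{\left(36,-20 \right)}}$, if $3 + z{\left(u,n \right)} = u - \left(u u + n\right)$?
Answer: $\frac{7223}{1236} \approx 5.8438$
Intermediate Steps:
$z{\left(u,n \right)} = -3 + u - n - u^{2}$ ($z{\left(u,n \right)} = -3 - \left(n - u + u u\right) = -3 - \left(n + u^{2} - u\right) = -3 + u - n - u^{2}$)
$D{\left(y,f \right)} = 0$
$g{\left(X \right)} = \frac{1}{2}$ ($g{\left(X \right)} = \frac{X + 0}{X + X} = \frac{X}{2 X} = X \frac{1}{2 X} = \frac{1}{2}$)
$\frac{-3612 + g{\left(-10 \right)}}{625 + z{\left(36,-20 \right)}} = \frac{-3612 + \frac{1}{2}}{625 - 1243} = - \frac{7223}{2 \left(625 + \left(-3 + 36 + 20 - 1296\right)\right)} = - \frac{7223}{2 \left(625 - 1243\right)} = - \frac{7223}{2 \left(-618\right)} = \left(- \frac{7223}{2}\right) \left(- \frac{1}{618}\right) = \frac{7223}{1236}$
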